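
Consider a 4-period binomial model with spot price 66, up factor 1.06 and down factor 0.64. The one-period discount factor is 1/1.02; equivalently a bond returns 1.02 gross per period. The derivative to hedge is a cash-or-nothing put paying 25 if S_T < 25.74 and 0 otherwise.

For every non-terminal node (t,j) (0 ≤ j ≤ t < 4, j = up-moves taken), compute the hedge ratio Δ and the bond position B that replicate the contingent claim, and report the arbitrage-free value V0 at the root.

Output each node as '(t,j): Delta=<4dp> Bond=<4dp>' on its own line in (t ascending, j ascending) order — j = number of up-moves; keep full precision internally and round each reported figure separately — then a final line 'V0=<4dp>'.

The replicating-portfolio and risk-neutral prices coincide; use p* = (1.02−0.64)/(1.06−0.64) = 0.9048 for the latter.
Terminal payoffs: V(4,0)=25.0000, V(4,1)=25.0000, V(4,2)=0.0000, V(4,3)=0.0000, V(4,4)=0.0000
Node (3,0) S=17.3015: V=(p*·25.0000+(1−p*)·25.0000)/1.02=24.5098; Δ=(25.0000−25.0000)/(18.3396−11.0730)=0.0000; B=V−Δ·S=24.5098
Node (3,1) S=28.6556: V=(p*·0.0000+(1−p*)·25.0000)/1.02=2.3343; Δ=(0.0000−25.0000)/(30.3750−18.3396)=-2.0772; B=V−Δ·S=61.8581
Node (3,2) S=47.4609: V=(p*·0.0000+(1−p*)·0.0000)/1.02=0.0000; Δ=(0.0000−0.0000)/(50.3085−30.3750)=0.0000; B=V−Δ·S=0.0000
Node (3,3) S=78.6071: V=(p*·0.0000+(1−p*)·0.0000)/1.02=0.0000; Δ=(0.0000−0.0000)/(83.3235−50.3085)=0.0000; B=V−Δ·S=0.0000
Node (2,0) S=27.0336: V=(p*·2.3343+(1−p*)·24.5098)/1.02=4.3590; Δ=(2.3343−24.5098)/(28.6556−17.3015)=-1.9531; B=V−Δ·S=57.1579
Node (2,1) S=44.7744: V=(p*·0.0000+(1−p*)·2.3343)/1.02=0.2180; Δ=(0.0000−2.3343)/(47.4609−28.6556)=-0.1241; B=V−Δ·S=5.7757
Node (2,2) S=74.1576: V=(p*·0.0000+(1−p*)·0.0000)/1.02=0.0000; Δ=(0.0000−0.0000)/(78.6071−47.4609)=0.0000; B=V−Δ·S=0.0000
Node (1,0) S=42.2400: V=(p*·0.2180+(1−p*)·4.3590)/1.02=0.6003; Δ=(0.2180−4.3590)/(44.7744−27.0336)=-0.2334; B=V−Δ·S=10.4601
Node (1,1) S=69.9600: V=(p*·0.0000+(1−p*)·0.2180)/1.02=0.0204; Δ=(0.0000−0.2180)/(74.1576−44.7744)=-0.0074; B=V−Δ·S=0.5393
Node (0,0) S=66.0000: V=(p*·0.0204+(1−p*)·0.6003)/1.02=0.0741; Δ=(0.0204−0.6003)/(69.9600−42.2400)=-0.0209; B=V−Δ·S=1.4550
Root portfolio cost Δ·66+B reproduces V0=0.0741.

(0,0): Delta=-0.0209 Bond=1.4550
(1,0): Delta=-0.2334 Bond=10.4601
(1,1): Delta=-0.0074 Bond=0.5393
(2,0): Delta=-1.9531 Bond=57.1579
(2,1): Delta=-0.1241 Bond=5.7757
(2,2): Delta=0.0000 Bond=0.0000
(3,0): Delta=0.0000 Bond=24.5098
(3,1): Delta=-2.0772 Bond=61.8581
(3,2): Delta=0.0000 Bond=0.0000
(3,3): Delta=0.0000 Bond=0.0000
V0=0.0741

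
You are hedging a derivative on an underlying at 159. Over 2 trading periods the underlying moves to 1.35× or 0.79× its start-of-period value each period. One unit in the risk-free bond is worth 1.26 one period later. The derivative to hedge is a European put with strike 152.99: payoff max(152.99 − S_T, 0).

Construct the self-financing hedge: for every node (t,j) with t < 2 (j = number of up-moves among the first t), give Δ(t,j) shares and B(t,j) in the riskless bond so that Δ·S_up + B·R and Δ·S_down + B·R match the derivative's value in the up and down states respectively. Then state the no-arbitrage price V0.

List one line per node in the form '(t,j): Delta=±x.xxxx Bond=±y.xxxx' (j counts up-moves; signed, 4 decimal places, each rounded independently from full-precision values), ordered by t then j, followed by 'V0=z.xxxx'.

(0,0): Delta=-0.0770 Bond=13.1191
(1,0): Delta=-0.7642 Bond=102.8535
(1,1): Delta=0.0000 Bond=0.0000
V0=0.8746

No-arbitrage ⇒ martingale measure with p* = (R−d)/(u−d) = 0.8393.
Terminal values V(2,·): V(2,0)=53.7581, V(2,1)=0.0000, V(2,2)=0.0000
  t=1,j=0: stock 125.6100 → up 169.5735 (V=0.0000), down 99.2319 (V=53.7581). Price 6.8569; hedge Δ=-0.7642, bond B=102.8535.
  t=1,j=1: stock 214.6500 → up 289.7775 (V=0.0000), down 169.5735 (V=0.0000). Price 0.0000; hedge Δ=0.0000, bond B=0.0000.
  t=0,j=0: stock 159.0000 → up 214.6500 (V=0.0000), down 125.6100 (V=6.8569). Price 0.8746; hedge Δ=-0.0770, bond B=13.1191.
Self-financing check: at every node Δ·S+B equals the discounted successor values.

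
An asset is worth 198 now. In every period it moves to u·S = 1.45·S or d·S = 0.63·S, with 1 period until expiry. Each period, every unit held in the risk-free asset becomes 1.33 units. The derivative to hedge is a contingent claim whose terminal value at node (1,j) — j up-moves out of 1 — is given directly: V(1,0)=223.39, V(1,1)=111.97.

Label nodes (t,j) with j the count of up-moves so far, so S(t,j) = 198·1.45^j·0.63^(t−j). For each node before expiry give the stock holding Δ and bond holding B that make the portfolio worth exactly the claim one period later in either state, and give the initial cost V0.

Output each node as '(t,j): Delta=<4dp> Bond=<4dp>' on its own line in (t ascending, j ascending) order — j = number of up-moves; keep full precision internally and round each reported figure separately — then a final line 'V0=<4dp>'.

(0,0): Delta=-0.6863 Bond=232.3257
V0=96.4476

No-arbitrage ⇒ martingale measure with p* = (R−d)/(u−d) = 0.8537.
Payoff layer (t=1): V(1,0)=223.3900, V(1,1)=111.9700
(0,0): S=198.0000. Δ = (V_up−V_dn)/(S_up−S_dn) = (111.9700−223.3900)/(287.1000−124.7400) = -0.6863. V = [p*·111.9700 + (1−p*)·223.3900]/1.33 = 96.4476. B = V − Δ·S = 232.3257.
Root portfolio cost Δ·198+B reproduces V0=96.4476.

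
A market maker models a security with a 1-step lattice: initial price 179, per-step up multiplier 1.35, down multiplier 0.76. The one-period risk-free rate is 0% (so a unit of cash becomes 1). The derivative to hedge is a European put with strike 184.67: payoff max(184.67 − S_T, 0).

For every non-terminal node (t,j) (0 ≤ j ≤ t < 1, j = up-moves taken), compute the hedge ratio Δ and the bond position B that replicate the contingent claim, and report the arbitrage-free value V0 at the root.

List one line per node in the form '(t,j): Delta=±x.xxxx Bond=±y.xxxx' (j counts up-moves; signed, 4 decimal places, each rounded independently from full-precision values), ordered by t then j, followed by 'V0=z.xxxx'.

(0,0): Delta=-0.4605 Bond=111.2720
V0=28.8483

Risk-neutral probability p* = (R−d)/(u−d) = (1−0.76)/(1.35−0.76) = 0.4068.
Payoff layer (t=1): V(1,0)=48.6300, V(1,1)=0.0000
Node (0,0) S=179.0000: V=(p*·0.0000+(1−p*)·48.6300)/1=28.8483; Δ=(0.0000−48.6300)/(241.6500−136.0400)=-0.4605; B=V−Δ·S=111.2720
Each (Δ,B) replicates both successor values, so the strategy is self-financing and V0 is arbitrage-free.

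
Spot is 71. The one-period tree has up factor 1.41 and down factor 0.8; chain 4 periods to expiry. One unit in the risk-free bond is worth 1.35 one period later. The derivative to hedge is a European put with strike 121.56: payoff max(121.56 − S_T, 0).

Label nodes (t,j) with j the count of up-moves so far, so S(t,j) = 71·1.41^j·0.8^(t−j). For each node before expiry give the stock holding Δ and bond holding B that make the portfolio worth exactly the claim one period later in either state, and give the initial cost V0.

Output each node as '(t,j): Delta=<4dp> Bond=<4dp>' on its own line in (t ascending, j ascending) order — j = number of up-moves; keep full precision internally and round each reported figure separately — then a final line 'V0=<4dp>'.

(0,0): Delta=-0.0801 Bond=6.2046
(1,0): Delta=-0.5151 Bond=33.0864
(1,1): Delta=-0.0532 Bond=5.6805
(2,0): Delta=-1.0000 Bond=66.6996
(2,1): Delta=-0.4851 Bond=42.2630
(2,2): Delta=-0.0264 Bond=3.8948
(3,0): Delta=-1.0000 Bond=90.0444
(3,1): Delta=-1.0000 Bond=90.0444
(3,2): Delta=-0.4532 Bond=53.4563
(3,3): Delta=0.0000 Bond=0.0000
V0=0.5188

Under the risk-neutral measure, an up-move has probability p* = (R−d)/(u−d) = 0.9016 and values discount at R = 1.35.
Terminal values V(4,·): V(4,0)=92.4784, V(4,1)=70.3037, V(4,2)=31.2207, V(4,3)=0.0000, V(4,4)=0.0000
Node (3,0) S=36.3520: V=(p*·70.3037+(1−p*)·92.4784)/1.35=53.6924; Δ=(70.3037−92.4784)/(51.2563−29.0816)=-1.0000; B=V−Δ·S=90.0444
Node (3,1) S=64.0704: V=(p*·31.2207+(1−p*)·70.3037)/1.35=25.9740; Δ=(31.2207−70.3037)/(90.3393−51.2563)=-1.0000; B=V−Δ·S=90.0444
Node (3,2) S=112.9241: V=(p*·0.0000+(1−p*)·31.2207)/1.35=2.2747; Δ=(0.0000−31.2207)/(159.2230−90.3393)=-0.4532; B=V−Δ·S=53.4563
Node (3,3) S=199.0287: V=(p*·0.0000+(1−p*)·0.0000)/1.35=0.0000; Δ=(0.0000−0.0000)/(280.6305−159.2230)=0.0000; B=V−Δ·S=0.0000
Node (2,0) S=45.4400: V=(p*·25.9740+(1−p*)·53.6924)/1.35=21.2596; Δ=(25.9740−53.6924)/(64.0704−36.3520)=-1.0000; B=V−Δ·S=66.6996
Node (2,1) S=80.0880: V=(p*·2.2747+(1−p*)·25.9740)/1.35=3.4117; Δ=(2.2747−25.9740)/(112.9241−64.0704)=-0.4851; B=V−Δ·S=42.2630
Node (2,2) S=141.1551: V=(p*·0.0000+(1−p*)·2.2747)/1.35=0.1657; Δ=(0.0000−2.2747)/(199.0287−112.9241)=-0.0264; B=V−Δ·S=3.8948
Node (1,0) S=56.8000: V=(p*·3.4117+(1−p*)·21.2596)/1.35=3.8276; Δ=(3.4117−21.2596)/(80.0880−45.4400)=-0.5151; B=V−Δ·S=33.0864
Node (1,1) S=100.1100: V=(p*·0.1657+(1−p*)·3.4117)/1.35=0.3593; Δ=(0.1657−3.4117)/(141.1551−80.0880)=-0.0532; B=V−Δ·S=5.6805
Node (0,0) S=71.0000: V=(p*·0.3593+(1−p*)·3.8276)/1.35=0.5188; Δ=(0.3593−3.8276)/(100.1100−56.8000)=-0.0801; B=V−Δ·S=6.2046
Check: Δ(0,0)·S0 + B(0,0) = 0.5188 = V0.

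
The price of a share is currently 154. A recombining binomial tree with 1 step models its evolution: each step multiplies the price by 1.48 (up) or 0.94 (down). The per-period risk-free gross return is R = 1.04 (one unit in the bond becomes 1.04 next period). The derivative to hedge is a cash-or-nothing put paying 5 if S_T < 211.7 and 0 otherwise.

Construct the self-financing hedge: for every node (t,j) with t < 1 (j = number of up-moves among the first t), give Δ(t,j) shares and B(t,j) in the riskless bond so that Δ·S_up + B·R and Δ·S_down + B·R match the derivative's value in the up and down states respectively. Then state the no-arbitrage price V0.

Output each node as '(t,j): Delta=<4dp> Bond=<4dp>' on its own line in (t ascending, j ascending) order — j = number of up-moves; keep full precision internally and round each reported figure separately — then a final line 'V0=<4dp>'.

(0,0): Delta=-0.0601 Bond=13.1766
V0=3.9174

Under the risk-neutral measure, an up-move has probability p* = (R−d)/(u−d) = 0.1852 and values discount at R = 1.04.
Terminal payoffs: V(1,0)=5.0000, V(1,1)=0.0000
  t=0,j=0: stock 154.0000 → up 227.9200 (V=0.0000), down 144.7600 (V=5.0000). Price 3.9174; hedge Δ=-0.0601, bond B=13.1766.
Check: Δ(0,0)·S0 + B(0,0) = 3.9174 = V0.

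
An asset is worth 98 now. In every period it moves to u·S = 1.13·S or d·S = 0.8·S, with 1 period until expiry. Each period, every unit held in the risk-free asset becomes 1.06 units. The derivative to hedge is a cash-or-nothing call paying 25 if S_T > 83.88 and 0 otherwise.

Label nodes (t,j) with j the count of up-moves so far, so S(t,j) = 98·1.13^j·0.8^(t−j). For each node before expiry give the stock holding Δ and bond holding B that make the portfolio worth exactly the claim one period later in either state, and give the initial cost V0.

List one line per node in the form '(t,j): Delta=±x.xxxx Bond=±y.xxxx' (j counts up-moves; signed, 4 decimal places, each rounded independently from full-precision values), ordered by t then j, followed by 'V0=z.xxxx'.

Risk-neutral probability p* = (R−d)/(u−d) = (1.06−0.8)/(1.13−0.8) = 0.7879.
Terminal values V(1,·): V(1,0)=0.0000, V(1,1)=25.0000
(0,0): S=98.0000. Δ = (V_up−V_dn)/(S_up−S_dn) = (25.0000−0.0000)/(110.7400−78.4000) = 0.7730. V = [p*·25.0000 + (1−p*)·0.0000]/1.06 = 18.5820. B = V − Δ·S = -57.1755.
Self-financing check: at every node Δ·S+B equals the discounted successor values.

(0,0): Delta=0.7730 Bond=-57.1755
V0=18.5820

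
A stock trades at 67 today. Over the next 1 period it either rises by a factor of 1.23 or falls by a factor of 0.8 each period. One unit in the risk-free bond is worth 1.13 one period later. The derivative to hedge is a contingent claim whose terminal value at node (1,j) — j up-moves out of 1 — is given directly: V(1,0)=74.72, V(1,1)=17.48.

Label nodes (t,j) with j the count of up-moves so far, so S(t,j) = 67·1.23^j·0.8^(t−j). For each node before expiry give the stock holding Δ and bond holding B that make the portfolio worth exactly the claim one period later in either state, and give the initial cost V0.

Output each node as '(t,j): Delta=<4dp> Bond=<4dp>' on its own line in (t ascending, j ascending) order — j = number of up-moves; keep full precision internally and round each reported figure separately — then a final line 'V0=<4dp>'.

The replicating-portfolio and risk-neutral prices coincide; use p* = (1.13−0.8)/(1.23−0.8) = 0.7674 for the latter.
At expiry t=1: V(1,0)=74.7200, V(1,1)=17.4800
  t=0,j=0: stock 67.0000 → up 82.4100 (V=17.4800), down 53.6000 (V=74.7200). Price 27.2492; hedge Δ=-1.9868, bond B=160.3655.
Self-financing check: at every node Δ·S+B equals the discounted successor values.

(0,0): Delta=-1.9868 Bond=160.3655
V0=27.2492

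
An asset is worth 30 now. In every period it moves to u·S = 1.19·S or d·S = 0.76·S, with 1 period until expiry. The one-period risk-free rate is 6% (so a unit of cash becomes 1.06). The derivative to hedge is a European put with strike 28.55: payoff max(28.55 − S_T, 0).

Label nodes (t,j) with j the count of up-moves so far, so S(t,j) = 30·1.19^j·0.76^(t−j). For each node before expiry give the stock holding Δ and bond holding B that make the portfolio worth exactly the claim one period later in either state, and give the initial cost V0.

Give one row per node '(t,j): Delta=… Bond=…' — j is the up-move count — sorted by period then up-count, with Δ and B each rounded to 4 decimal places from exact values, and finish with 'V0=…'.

(0,0): Delta=-0.4457 Bond=15.0121
V0=1.6400

Under the risk-neutral measure, an up-move has probability p* = (R−d)/(u−d) = 0.6977 and values discount at R = 1.06.
Payoff layer (t=1): V(1,0)=5.7500, V(1,1)=0.0000
  t=0,j=0: stock 30.0000 → up 35.7000 (V=0.0000), down 22.8000 (V=5.7500). Price 1.6400; hedge Δ=-0.4457, bond B=15.0121.
Check: Δ(0,0)·S0 + B(0,0) = 1.6400 = V0.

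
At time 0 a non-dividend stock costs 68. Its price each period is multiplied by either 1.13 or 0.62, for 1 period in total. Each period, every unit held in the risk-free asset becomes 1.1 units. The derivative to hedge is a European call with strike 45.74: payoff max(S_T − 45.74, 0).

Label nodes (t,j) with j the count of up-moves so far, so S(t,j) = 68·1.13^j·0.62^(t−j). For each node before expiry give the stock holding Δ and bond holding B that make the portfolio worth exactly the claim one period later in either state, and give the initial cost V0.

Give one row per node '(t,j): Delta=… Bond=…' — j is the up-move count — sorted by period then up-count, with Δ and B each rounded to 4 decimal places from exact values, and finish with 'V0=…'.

(0,0): Delta=0.8968 Bond=-34.3708
V0=26.6096

Risk-neutral probability p* = (R−d)/(u−d) = (1.1−0.62)/(1.13−0.62) = 0.9412.
Terminal values V(1,·): V(1,0)=0.0000, V(1,1)=31.1000
(0,0): S=68.0000. Δ = (V_up−V_dn)/(S_up−S_dn) = (31.1000−0.0000)/(76.8400−42.1600) = 0.8968. V = [p*·31.1000 + (1−p*)·0.0000]/1.1 = 26.6096. B = V − Δ·S = -34.3708.
Self-financing check: at every node Δ·S+B equals the discounted successor values.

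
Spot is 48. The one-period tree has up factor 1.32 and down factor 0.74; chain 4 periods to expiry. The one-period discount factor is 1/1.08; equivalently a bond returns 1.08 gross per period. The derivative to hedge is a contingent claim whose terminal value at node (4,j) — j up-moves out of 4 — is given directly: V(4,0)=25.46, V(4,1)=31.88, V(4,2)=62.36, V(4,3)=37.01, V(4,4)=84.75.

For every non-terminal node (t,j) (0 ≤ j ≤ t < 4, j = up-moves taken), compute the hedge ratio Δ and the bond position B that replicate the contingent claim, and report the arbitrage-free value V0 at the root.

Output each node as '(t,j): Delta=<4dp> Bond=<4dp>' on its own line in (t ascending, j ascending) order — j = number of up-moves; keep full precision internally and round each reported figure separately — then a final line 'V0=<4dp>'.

Risk-neutral probability p* = (R−d)/(u−d) = (1.08−0.74)/(1.32−0.74) = 0.5862.
Payoff layer (t=4): V(4,0)=25.4600, V(4,1)=31.8800, V(4,2)=62.3600, V(4,3)=37.0100, V(4,4)=84.7500
(3,0): S=19.4508. Δ = (V_up−V_dn)/(S_up−S_dn) = (31.8800−25.4600)/(25.6750−14.3936) = 0.5691. V = [p*·31.8800 + (1−p*)·25.4600]/1.08 = 27.0587. B = V − Δ·S = 15.9898.
(3,1): S=34.6959. Δ = (V_up−V_dn)/(S_up−S_dn) = (62.3600−31.8800)/(45.7986−25.6750) = 1.5146. V = [p*·62.3600 + (1−p*)·31.8800]/1.08 = 46.0626. B = V − Δ·S = -6.4891.
(3,2): S=61.8900. Δ = (V_up−V_dn)/(S_up−S_dn) = (37.0100−62.3600)/(81.6949−45.7986) = -0.7062. V = [p*·37.0100 + (1−p*)·62.3600]/1.08 = 43.9812. B = V − Δ·S = 87.6881.
(3,3): S=110.3985. Δ = (V_up−V_dn)/(S_up−S_dn) = (84.7500−37.0100)/(145.7260−81.6949) = 0.7456. V = [p*·84.7500 + (1−p*)·37.0100]/1.08 = 60.1810. B = V − Δ·S = -22.1293.
(2,0): S=26.2848. Δ = (V_up−V_dn)/(S_up−S_dn) = (46.0626−27.0587)/(34.6959−19.4508) = 1.2465. V = [p*·46.0626 + (1−p*)·27.0587]/1.08 = 35.3694. B = V − Δ·S = 2.6041.
(2,1): S=46.8864. Δ = (V_up−V_dn)/(S_up−S_dn) = (43.9812−46.0626)/(61.8900−34.6959) = -0.0765. V = [p*·43.9812 + (1−p*)·46.0626]/1.08 = 41.5208. B = V − Δ·S = 45.1094.
(2,2): S=83.6352. Δ = (V_up−V_dn)/(S_up−S_dn) = (60.1810−43.9812)/(110.3985−61.8900) = 0.3340. V = [p*·60.1810 + (1−p*)·43.9812]/1.08 = 49.5163. B = V − Δ·S = 21.5855.
(1,0): S=35.5200. Δ = (V_up−V_dn)/(S_up−S_dn) = (41.5208−35.3694)/(46.8864−26.2848) = 0.2986. V = [p*·41.5208 + (1−p*)·35.3694]/1.08 = 36.0883. B = V − Δ·S = 25.4824.
(1,1): S=63.3600. Δ = (V_up−V_dn)/(S_up−S_dn) = (49.5163−41.5208)/(83.6352−46.8864) = 0.2176. V = [p*·49.5163 + (1−p*)·41.5208]/1.08 = 42.7850. B = V − Δ·S = 28.9996.
(0,0): S=48.0000. Δ = (V_up−V_dn)/(S_up−S_dn) = (42.7850−36.0883)/(63.3600−35.5200) = 0.2405. V = [p*·42.7850 + (1−p*)·36.0883]/1.08 = 37.0500. B = V − Δ·S = 25.5039.
Check: Δ(0,0)·S0 + B(0,0) = 37.0500 = V0.

(0,0): Delta=0.2405 Bond=25.5039
(1,0): Delta=0.2986 Bond=25.4824
(1,1): Delta=0.2176 Bond=28.9996
(2,0): Delta=1.2465 Bond=2.6041
(2,1): Delta=-0.0765 Bond=45.1094
(2,2): Delta=0.3340 Bond=21.5855
(3,0): Delta=0.5691 Bond=15.9898
(3,1): Delta=1.5146 Bond=-6.4891
(3,2): Delta=-0.7062 Bond=87.6881
(3,3): Delta=0.7456 Bond=-22.1293
V0=37.0500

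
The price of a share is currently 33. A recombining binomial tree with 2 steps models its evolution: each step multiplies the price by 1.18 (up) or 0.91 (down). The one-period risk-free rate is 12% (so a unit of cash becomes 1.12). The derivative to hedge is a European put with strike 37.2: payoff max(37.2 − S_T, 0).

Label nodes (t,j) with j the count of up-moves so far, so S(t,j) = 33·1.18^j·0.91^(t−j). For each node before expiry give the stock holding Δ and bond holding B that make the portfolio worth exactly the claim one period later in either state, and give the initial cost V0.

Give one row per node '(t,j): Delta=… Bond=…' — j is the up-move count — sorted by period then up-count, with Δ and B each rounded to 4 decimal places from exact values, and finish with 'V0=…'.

(0,0): Delta=-0.3181 Bond=11.3719
(1,0): Delta=-1.0000 Bond=33.2143
(1,1): Delta=-0.1678 Bond=6.8857
V0=0.8749

Risk-neutral probability p* = (R−d)/(u−d) = (1.12−0.91)/(1.18−0.91) = 0.7778.
Terminal payoffs: V(2,0)=9.8727, V(2,1)=1.7646, V(2,2)=0.0000
Node (1,0) S=30.0300: V=(p*·1.7646+(1−p*)·9.8727)/1.12=3.1843; Δ=(1.7646−9.8727)/(35.4354−27.3273)=-1.0000; B=V−Δ·S=33.2143
Node (1,1) S=38.9400: V=(p*·0.0000+(1−p*)·1.7646)/1.12=0.3501; Δ=(0.0000−1.7646)/(45.9492−35.4354)=-0.1678; B=V−Δ·S=6.8857
Node (0,0) S=33.0000: V=(p*·0.3501+(1−p*)·3.1843)/1.12=0.8749; Δ=(0.3501−3.1843)/(38.9400−30.0300)=-0.3181; B=V−Δ·S=11.3719
Each (Δ,B) replicates both successor values, so the strategy is self-financing and V0 is arbitrage-free.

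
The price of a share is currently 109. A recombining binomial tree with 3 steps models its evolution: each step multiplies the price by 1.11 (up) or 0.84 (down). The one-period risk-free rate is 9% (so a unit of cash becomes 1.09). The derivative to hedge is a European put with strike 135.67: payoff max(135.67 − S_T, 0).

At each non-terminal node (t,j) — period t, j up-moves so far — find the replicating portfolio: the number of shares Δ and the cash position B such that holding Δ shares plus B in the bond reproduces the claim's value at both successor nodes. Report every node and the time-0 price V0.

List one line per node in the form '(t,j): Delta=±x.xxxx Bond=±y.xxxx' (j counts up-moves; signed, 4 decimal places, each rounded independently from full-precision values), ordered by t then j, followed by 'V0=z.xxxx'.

Risk-neutral probability p* = (R−d)/(u−d) = (1.09−0.84)/(1.11−0.84) = 0.9259.
Terminal values V(3,·): V(3,0)=71.0653, V(3,1)=50.2995, V(3,2)=22.8589, V(3,3)=0.0000
  t=2,j=0: stock 76.9104 → up 85.3705 (V=50.2995), down 64.6047 (V=71.0653). Price 47.5575; hedge Δ=-1.0000, bond B=124.4679.
  t=2,j=1: stock 101.6316 → up 112.8111 (V=22.8589), down 85.3705 (V=50.2995). Price 22.8363; hedge Δ=-1.0000, bond B=124.4679.
  t=2,j=2: stock 134.2989 → up 149.0718 (V=0.0000), down 112.8111 (V=22.8589). Price 1.5534; hedge Δ=-0.6304, bond B=86.2161.
  t=1,j=0: stock 91.5600 → up 101.6316 (V=22.8363), down 76.9104 (V=47.5575). Price 22.6307; hedge Δ=-1.0000, bond B=114.1907.
  t=1,j=1: stock 120.9900 → up 134.2989 (V=1.5534), down 101.6316 (V=22.8363). Price 2.8715; hedge Δ=-0.6515, bond B=81.6969.
  t=0,j=0: stock 109.0000 → up 120.9900 (V=2.8715), down 91.5600 (V=22.6307). Price 3.9772; hedge Δ=-0.6714, bond B=77.1595.
Each (Δ,B) replicates both successor values, so the strategy is self-financing and V0 is arbitrage-free.

(0,0): Delta=-0.6714 Bond=77.1595
(1,0): Delta=-1.0000 Bond=114.1907
(1,1): Delta=-0.6515 Bond=81.6969
(2,0): Delta=-1.0000 Bond=124.4679
(2,1): Delta=-1.0000 Bond=124.4679
(2,2): Delta=-0.6304 Bond=86.2161
V0=3.9772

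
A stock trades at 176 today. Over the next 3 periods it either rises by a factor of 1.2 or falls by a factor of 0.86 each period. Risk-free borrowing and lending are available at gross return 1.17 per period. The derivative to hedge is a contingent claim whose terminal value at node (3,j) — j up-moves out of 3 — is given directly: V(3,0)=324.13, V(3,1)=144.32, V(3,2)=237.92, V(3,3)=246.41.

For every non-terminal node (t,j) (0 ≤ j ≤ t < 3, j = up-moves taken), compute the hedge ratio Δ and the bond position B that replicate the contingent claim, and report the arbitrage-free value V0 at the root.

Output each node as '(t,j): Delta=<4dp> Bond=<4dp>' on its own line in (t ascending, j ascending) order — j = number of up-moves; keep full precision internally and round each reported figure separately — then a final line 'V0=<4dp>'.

Under the risk-neutral measure, an up-move has probability p* = (R−d)/(u−d) = 0.9118 and values discount at R = 1.17.
Terminal values V(3,·): V(3,0)=324.1300, V(3,1)=144.3200, V(3,2)=237.9200, V(3,3)=246.4100
(2,0): S=130.1696. Δ = (V_up−V_dn)/(S_up−S_dn) = (144.3200−324.1300)/(156.2035−111.9459) = -4.0628. V = [p*·144.3200 + (1−p*)·324.1300]/1.17 = 136.9108. B = V − Δ·S = 665.7637.
(2,1): S=181.6320. Δ = (V_up−V_dn)/(S_up−S_dn) = (237.9200−144.3200)/(217.9584−156.2035) = 1.5157. V = [p*·237.9200 + (1−p*)·144.3200]/1.17 = 196.2916. B = V − Δ·S = -79.0025.
(2,2): S=253.4400. Δ = (V_up−V_dn)/(S_up−S_dn) = (246.4100−237.9200)/(304.1280−217.9584) = 0.0985. V = [p*·246.4100 + (1−p*)·237.9200]/1.17 = 209.9666. B = V − Δ·S = 184.9960.
(1,0): S=151.3600. Δ = (V_up−V_dn)/(S_up−S_dn) = (196.2916−136.9108)/(181.6320−130.1696) = 1.1539. V = [p*·196.2916 + (1−p*)·136.9108]/1.17 = 163.2924. B = V − Δ·S = -11.3571.
(1,1): S=211.2000. Δ = (V_up−V_dn)/(S_up−S_dn) = (209.9666−196.2916)/(253.4400−181.6320) = 0.1904. V = [p*·209.9666 + (1−p*)·196.2916]/1.17 = 178.4273. B = V − Δ·S = 138.2068.
(0,0): S=176.0000. Δ = (V_up−V_dn)/(S_up−S_dn) = (178.4273−163.2924)/(211.2000−151.3600) = 0.2529. V = [p*·178.4273 + (1−p*)·163.2924]/1.17 = 151.3606. B = V − Δ·S = 106.8462.
Self-financing check: at every node Δ·S+B equals the discounted successor values.

(0,0): Delta=0.2529 Bond=106.8462
(1,0): Delta=1.1539 Bond=-11.3571
(1,1): Delta=0.1904 Bond=138.2068
(2,0): Delta=-4.0628 Bond=665.7637
(2,1): Delta=1.5157 Bond=-79.0025
(2,2): Delta=0.0985 Bond=184.9960
V0=151.3606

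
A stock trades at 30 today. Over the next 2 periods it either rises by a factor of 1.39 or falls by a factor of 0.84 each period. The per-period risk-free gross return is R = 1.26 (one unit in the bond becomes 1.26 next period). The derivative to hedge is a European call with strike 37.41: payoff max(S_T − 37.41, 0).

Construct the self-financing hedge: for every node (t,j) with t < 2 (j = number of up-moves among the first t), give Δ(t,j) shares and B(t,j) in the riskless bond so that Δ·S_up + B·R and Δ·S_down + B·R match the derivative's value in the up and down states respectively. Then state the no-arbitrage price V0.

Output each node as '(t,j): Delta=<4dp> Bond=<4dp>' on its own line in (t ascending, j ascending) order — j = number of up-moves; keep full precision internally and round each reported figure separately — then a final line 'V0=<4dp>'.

Risk-neutral probability p* = (R−d)/(u−d) = (1.26−0.84)/(1.39−0.84) = 0.7636.
Terminal values V(2,·): V(2,0)=0.0000, V(2,1)=0.0000, V(2,2)=20.5530
(1,0): S=25.2000. Δ = (V_up−V_dn)/(S_up−S_dn) = (0.0000−0.0000)/(35.0280−21.1680) = 0.0000. V = [p*·0.0000 + (1−p*)·0.0000]/1.26 = 0.0000. B = V − Δ·S = 0.0000.
(1,1): S=41.7000. Δ = (V_up−V_dn)/(S_up−S_dn) = (20.5530−0.0000)/(57.9630−35.0280) = 0.8961. V = [p*·20.5530 + (1−p*)·0.0000]/1.26 = 12.4564. B = V − Δ·S = -24.9127.
(0,0): S=30.0000. Δ = (V_up−V_dn)/(S_up−S_dn) = (12.4564−0.0000)/(41.7000−25.2000) = 0.7549. V = [p*·12.4564 + (1−p*)·0.0000]/1.26 = 7.5493. B = V − Δ·S = -15.0986.
Each (Δ,B) replicates both successor values, so the strategy is self-financing and V0 is arbitrage-free.

(0,0): Delta=0.7549 Bond=-15.0986
(1,0): Delta=0.0000 Bond=0.0000
(1,1): Delta=0.8961 Bond=-24.9127
V0=7.5493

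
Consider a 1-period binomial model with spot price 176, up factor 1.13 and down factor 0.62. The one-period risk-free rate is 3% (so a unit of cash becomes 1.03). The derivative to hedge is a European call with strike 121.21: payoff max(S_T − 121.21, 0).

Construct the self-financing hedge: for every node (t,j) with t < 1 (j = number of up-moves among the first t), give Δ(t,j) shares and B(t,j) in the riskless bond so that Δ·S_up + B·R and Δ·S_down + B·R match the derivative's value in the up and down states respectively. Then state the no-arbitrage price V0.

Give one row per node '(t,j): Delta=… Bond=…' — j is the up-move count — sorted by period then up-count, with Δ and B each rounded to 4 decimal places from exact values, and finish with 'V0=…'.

(0,0): Delta=0.8653 Bond=-91.6722
V0=60.6219

No-arbitrage ⇒ martingale measure with p* = (R−d)/(u−d) = 0.8039.
At expiry t=1: V(1,0)=0.0000, V(1,1)=77.6700
  t=0,j=0: stock 176.0000 → up 198.8800 (V=77.6700), down 109.1200 (V=0.0000). Price 60.6219; hedge Δ=0.8653, bond B=-91.6722.
Each (Δ,B) replicates both successor values, so the strategy is self-financing and V0 is arbitrage-free.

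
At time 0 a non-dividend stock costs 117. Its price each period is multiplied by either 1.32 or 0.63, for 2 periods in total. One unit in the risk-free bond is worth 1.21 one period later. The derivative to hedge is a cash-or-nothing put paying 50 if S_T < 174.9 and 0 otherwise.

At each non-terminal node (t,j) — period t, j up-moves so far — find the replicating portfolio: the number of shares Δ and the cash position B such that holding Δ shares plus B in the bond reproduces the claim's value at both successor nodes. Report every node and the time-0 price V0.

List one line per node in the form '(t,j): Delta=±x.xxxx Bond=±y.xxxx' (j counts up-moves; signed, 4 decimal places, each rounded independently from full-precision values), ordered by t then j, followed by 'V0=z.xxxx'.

Under the risk-neutral measure, an up-move has probability p* = (R−d)/(u−d) = 0.8406 and values discount at R = 1.21.
At expiry t=2: V(2,0)=50.0000, V(2,1)=50.0000, V(2,2)=0.0000
  t=1,j=0: stock 73.7100 → up 97.2972 (V=50.0000), down 46.4373 (V=50.0000). Price 41.3223; hedge Δ=0.0000, bond B=41.3223.
  t=1,j=1: stock 154.4400 → up 203.8608 (V=0.0000), down 97.2972 (V=50.0000). Price 6.5876; hedge Δ=-0.4692, bond B=79.0514.
  t=0,j=0: stock 117.0000 → up 154.4400 (V=6.5876), down 73.7100 (V=41.3223). Price 10.0207; hedge Δ=-0.4303, bond B=60.3608.
Each (Δ,B) replicates both successor values, so the strategy is self-financing and V0 is arbitrage-free.

(0,0): Delta=-0.4303 Bond=60.3608
(1,0): Delta=0.0000 Bond=41.3223
(1,1): Delta=-0.4692 Bond=79.0514
V0=10.0207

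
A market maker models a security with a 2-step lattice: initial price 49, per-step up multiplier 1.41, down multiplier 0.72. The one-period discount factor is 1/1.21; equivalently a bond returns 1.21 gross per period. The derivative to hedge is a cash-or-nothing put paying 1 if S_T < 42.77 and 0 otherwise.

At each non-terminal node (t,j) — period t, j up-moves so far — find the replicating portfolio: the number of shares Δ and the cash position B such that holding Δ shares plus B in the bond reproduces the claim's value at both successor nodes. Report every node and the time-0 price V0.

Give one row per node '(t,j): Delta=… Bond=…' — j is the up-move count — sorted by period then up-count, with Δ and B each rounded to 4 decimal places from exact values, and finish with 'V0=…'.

(0,0): Delta=-0.0071 Bond=0.4046
(1,0): Delta=-0.0411 Bond=1.6888
(1,1): Delta=0.0000 Bond=0.0000
V0=0.0574

No-arbitrage ⇒ martingale measure with p* = (R−d)/(u−d) = 0.7101.
Payoff layer (t=2): V(2,0)=1.0000, V(2,1)=0.0000, V(2,2)=0.0000
Node (1,0) S=35.2800: V=(p*·0.0000+(1−p*)·1.0000)/1.21=0.2395; Δ=(0.0000−1.0000)/(49.7448−25.4016)=-0.0411; B=V−Δ·S=1.6888
Node (1,1) S=69.0900: V=(p*·0.0000+(1−p*)·0.0000)/1.21=0.0000; Δ=(0.0000−0.0000)/(97.4169−49.7448)=0.0000; B=V−Δ·S=0.0000
Node (0,0) S=49.0000: V=(p*·0.0000+(1−p*)·0.2395)/1.21=0.0574; Δ=(0.0000−0.2395)/(69.0900−35.2800)=-0.0071; B=V−Δ·S=0.4046
Each (Δ,B) replicates both successor values, so the strategy is self-financing and V0 is arbitrage-free.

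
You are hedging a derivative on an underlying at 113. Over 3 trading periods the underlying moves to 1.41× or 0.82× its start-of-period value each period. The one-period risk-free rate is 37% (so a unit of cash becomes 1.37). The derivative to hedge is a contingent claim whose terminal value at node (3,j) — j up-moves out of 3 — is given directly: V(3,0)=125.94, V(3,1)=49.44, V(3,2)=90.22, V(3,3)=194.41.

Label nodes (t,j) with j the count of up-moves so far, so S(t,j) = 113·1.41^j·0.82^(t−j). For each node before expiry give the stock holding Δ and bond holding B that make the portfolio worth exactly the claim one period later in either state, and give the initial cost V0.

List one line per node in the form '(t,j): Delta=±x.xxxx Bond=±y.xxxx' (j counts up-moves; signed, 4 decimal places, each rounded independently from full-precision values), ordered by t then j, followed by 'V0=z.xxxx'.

The replicating-portfolio and risk-neutral prices coincide; use p* = (1.37−0.82)/(1.41−0.82) = 0.9322 for the latter.
At expiry t=3: V(3,0)=125.9400, V(3,1)=49.4400, V(3,2)=90.2200, V(3,3)=194.4100
  t=2,j=0: stock 75.9812 → up 107.1335 (V=49.4400), down 62.3046 (V=125.9400). Price 39.8733; hedge Δ=-1.7065, bond B=169.5343.
  t=2,j=1: stock 130.6506 → up 184.2173 (V=90.2200), down 107.1335 (V=49.4400). Price 63.8360; hedge Δ=0.5290, bond B=-5.2827.
  t=2,j=2: stock 224.6553 → up 316.7640 (V=194.4100), down 184.2173 (V=90.2200). Price 136.7491; hedge Δ=0.7861, bond B=-39.8441.
  t=1,j=0: stock 92.6600 → up 130.6506 (V=63.8360), down 75.9812 (V=39.8733). Price 45.4098; hedge Δ=0.4383, bond B=4.7951.
  t=1,j=1: stock 159.3300 → up 224.6553 (V=136.7491), down 130.6506 (V=63.8360). Price 96.2086; hedge Δ=0.7756, bond B=-27.3730.
  t=0,j=0: stock 113.0000 → up 159.3300 (V=96.2086), down 92.6600 (V=45.4098). Price 67.7114; hedge Δ=0.7619, bond B=-18.3884.
Root portfolio cost Δ·113+B reproduces V0=67.7114.

(0,0): Delta=0.7619 Bond=-18.3884
(1,0): Delta=0.4383 Bond=4.7951
(1,1): Delta=0.7756 Bond=-27.3730
(2,0): Delta=-1.7065 Bond=169.5343
(2,1): Delta=0.5290 Bond=-5.2827
(2,2): Delta=0.7861 Bond=-39.8441
V0=67.7114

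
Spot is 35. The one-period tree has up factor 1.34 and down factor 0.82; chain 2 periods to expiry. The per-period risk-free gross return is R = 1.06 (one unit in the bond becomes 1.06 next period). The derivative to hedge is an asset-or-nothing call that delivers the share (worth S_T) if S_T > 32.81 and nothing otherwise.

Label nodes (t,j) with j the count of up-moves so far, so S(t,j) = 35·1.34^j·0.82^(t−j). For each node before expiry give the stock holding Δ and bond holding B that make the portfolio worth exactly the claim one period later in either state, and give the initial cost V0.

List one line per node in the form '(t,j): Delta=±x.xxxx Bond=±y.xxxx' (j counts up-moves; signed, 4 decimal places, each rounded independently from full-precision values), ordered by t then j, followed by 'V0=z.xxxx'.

Since d<R<u, set p* = (R−d)/(u−d) = 0.4615; price each node as the discounted p*-expectation of its children.
Terminal values V(2,·): V(2,0)=0.0000, V(2,1)=38.4580, V(2,2)=62.8460
Node (1,0) S=28.7000: V=(p*·38.4580+(1−p*)·0.0000)/1.06=16.7451; Δ=(38.4580−0.0000)/(38.4580−23.5340)=2.5769; B=V−Δ·S=-57.2126
Node (1,1) S=46.9000: V=(p*·62.8460+(1−p*)·38.4580)/1.06=46.9000; Δ=(62.8460−38.4580)/(62.8460−38.4580)=1.0000; B=V−Δ·S=0.0000
Node (0,0) S=35.0000: V=(p*·46.9000+(1−p*)·16.7451)/1.06=28.9271; Δ=(46.9000−16.7451)/(46.9000−28.7000)=1.6569; B=V−Δ·S=-29.0630
Each (Δ,B) replicates both successor values, so the strategy is self-financing and V0 is arbitrage-free.

(0,0): Delta=1.6569 Bond=-29.0630
(1,0): Delta=2.5769 Bond=-57.2126
(1,1): Delta=1.0000 Bond=0.0000
V0=28.9271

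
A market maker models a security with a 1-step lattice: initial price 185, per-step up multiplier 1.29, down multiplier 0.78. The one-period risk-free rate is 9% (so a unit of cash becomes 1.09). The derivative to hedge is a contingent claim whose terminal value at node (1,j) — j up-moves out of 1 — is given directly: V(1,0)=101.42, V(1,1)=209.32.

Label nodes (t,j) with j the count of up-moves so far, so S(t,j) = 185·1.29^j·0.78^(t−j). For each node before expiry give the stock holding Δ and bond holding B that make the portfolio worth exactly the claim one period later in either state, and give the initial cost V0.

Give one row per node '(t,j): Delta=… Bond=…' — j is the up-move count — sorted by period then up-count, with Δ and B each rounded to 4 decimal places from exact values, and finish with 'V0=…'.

Risk-neutral probability p* = (R−d)/(u−d) = (1.09−0.78)/(1.29−0.78) = 0.6078.
Payoff layer (t=1): V(1,0)=101.4200, V(1,1)=209.3200
(0,0): S=185.0000. Δ = (V_up−V_dn)/(S_up−S_dn) = (209.3200−101.4200)/(238.6500−144.3000) = 1.1436. V = [p*·209.3200 + (1−p*)·101.4200]/1.09 = 153.2168. B = V − Δ·S = -58.3519.
Root portfolio cost Δ·185+B reproduces V0=153.2168.

(0,0): Delta=1.1436 Bond=-58.3519
V0=153.2168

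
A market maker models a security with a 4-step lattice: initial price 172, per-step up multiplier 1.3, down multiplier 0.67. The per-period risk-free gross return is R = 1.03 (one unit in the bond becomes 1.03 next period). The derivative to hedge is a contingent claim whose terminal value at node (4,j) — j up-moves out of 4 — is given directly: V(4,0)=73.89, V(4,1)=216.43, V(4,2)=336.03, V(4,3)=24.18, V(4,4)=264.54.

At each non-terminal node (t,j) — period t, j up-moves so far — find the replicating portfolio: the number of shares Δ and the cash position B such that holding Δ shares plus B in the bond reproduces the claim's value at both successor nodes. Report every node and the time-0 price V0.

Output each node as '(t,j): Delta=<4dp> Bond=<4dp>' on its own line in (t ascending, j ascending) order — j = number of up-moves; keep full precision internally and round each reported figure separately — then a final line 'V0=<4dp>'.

No-arbitrage ⇒ martingale measure with p* = (R−d)/(u−d) = 0.5714.
At expiry t=4: V(4,0)=73.8900, V(4,1)=216.4300, V(4,2)=336.0300, V(4,3)=24.1800, V(4,4)=264.5400
  t=3,j=0: stock 51.7312 → up 67.2506 (V=216.4300), down 34.6599 (V=73.8900). Price 150.8169; hedge Δ=4.3736, bond B=-75.4370.
  t=3,j=1: stock 100.3740 → up 130.4863 (V=336.0300), down 67.2506 (V=216.4300). Price 276.4785; hedge Δ=1.8913, bond B=86.6372.
  t=3,j=2: stock 194.7556 → up 253.1823 (V=24.1800), down 130.4863 (V=336.0300). Price 153.2330; hedge Δ=-2.5416, bond B=648.2330.
  t=3,j=3: stock 377.8840 → up 491.2492 (V=264.5400), down 253.1823 (V=24.1800). Price 156.8239; hedge Δ=1.0096, bond B=-224.7000.
  t=2,j=0: stock 77.2108 → up 100.3740 (V=276.4785), down 51.7312 (V=150.8169). Price 216.1394; hedge Δ=2.5834, bond B=16.6765.
  t=2,j=1: stock 149.8120 → up 194.7556 (V=153.2330), down 100.3740 (V=276.4785). Price 200.0510; hedge Δ=-1.3058, bond B=395.6787.
  t=2,j=2: stock 290.6800 → up 377.8840 (V=156.8239), down 194.7556 (V=153.2330). Price 150.7621; hedge Δ=0.0196, bond B=145.0623.
  t=1,j=0: stock 115.2400 → up 149.8120 (V=200.0510), down 77.2108 (V=216.1394). Price 200.9184; hedge Δ=-0.2216, bond B=226.4556.
  t=1,j=1: stock 223.6000 → up 290.6800 (V=150.7621), down 149.8120 (V=200.0510). Price 166.8795; hedge Δ=-0.3499, bond B=245.1159.
  t=0,j=0: stock 172.0000 → up 223.6000 (V=166.8795), down 115.2400 (V=200.9184). Price 176.1822; hedge Δ=-0.3141, bond B=230.2122.
Root portfolio cost Δ·172+B reproduces V0=176.1822.

(0,0): Delta=-0.3141 Bond=230.2122
(1,0): Delta=-0.2216 Bond=226.4556
(1,1): Delta=-0.3499 Bond=245.1159
(2,0): Delta=2.5834 Bond=16.6765
(2,1): Delta=-1.3058 Bond=395.6787
(2,2): Delta=0.0196 Bond=145.0623
(3,0): Delta=4.3736 Bond=-75.4370
(3,1): Delta=1.8913 Bond=86.6372
(3,2): Delta=-2.5416 Bond=648.2330
(3,3): Delta=1.0096 Bond=-224.7000
V0=176.1822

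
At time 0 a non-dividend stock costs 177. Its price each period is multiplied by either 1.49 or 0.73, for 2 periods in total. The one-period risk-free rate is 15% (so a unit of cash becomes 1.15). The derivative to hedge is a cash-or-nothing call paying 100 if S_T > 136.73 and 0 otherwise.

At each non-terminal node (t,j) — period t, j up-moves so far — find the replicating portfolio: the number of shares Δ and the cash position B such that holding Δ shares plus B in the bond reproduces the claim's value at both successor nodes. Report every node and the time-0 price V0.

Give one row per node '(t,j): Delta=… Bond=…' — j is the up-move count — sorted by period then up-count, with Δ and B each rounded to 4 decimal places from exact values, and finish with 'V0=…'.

The replicating-portfolio and risk-neutral prices coincide; use p* = (1.15−0.73)/(1.49−0.73) = 0.5526 for the latter.
Terminal payoffs: V(2,0)=0.0000, V(2,1)=100.0000, V(2,2)=100.0000
Node (1,0) S=129.2100: V=(p*·100.0000+(1−p*)·0.0000)/1.15=48.0549; Δ=(100.0000−0.0000)/(192.5229−94.3233)=1.0183; B=V−Δ·S=-83.5240
Node (1,1) S=263.7300: V=(p*·100.0000+(1−p*)·100.0000)/1.15=86.9565; Δ=(100.0000−100.0000)/(392.9577−192.5229)=0.0000; B=V−Δ·S=86.9565
Node (0,0) S=177.0000: V=(p*·86.9565+(1−p*)·48.0549)/1.15=60.4810; Δ=(86.9565−48.0549)/(263.7300−129.2100)=0.2892; B=V−Δ·S=9.2947
The time-0 hedge costs 60.4810, which is the no-arbitrage price.

(0,0): Delta=0.2892 Bond=9.2947
(1,0): Delta=1.0183 Bond=-83.5240
(1,1): Delta=0.0000 Bond=86.9565
V0=60.4810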